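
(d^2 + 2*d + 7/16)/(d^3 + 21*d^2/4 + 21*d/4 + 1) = (d + 7/4)/(d^2 + 5*d + 4)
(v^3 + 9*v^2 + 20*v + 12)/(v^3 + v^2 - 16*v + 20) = (v^3 + 9*v^2 + 20*v + 12)/(v^3 + v^2 - 16*v + 20)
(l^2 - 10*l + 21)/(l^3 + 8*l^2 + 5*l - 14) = (l^2 - 10*l + 21)/(l^3 + 8*l^2 + 5*l - 14)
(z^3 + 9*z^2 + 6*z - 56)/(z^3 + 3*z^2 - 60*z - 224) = (z - 2)/(z - 8)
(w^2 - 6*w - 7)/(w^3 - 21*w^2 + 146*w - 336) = (w + 1)/(w^2 - 14*w + 48)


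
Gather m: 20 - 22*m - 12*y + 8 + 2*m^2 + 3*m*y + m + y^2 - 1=2*m^2 + m*(3*y - 21) + y^2 - 12*y + 27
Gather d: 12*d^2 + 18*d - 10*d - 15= 12*d^2 + 8*d - 15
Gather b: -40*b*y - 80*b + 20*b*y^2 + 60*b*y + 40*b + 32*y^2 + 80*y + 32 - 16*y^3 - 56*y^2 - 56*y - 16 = b*(20*y^2 + 20*y - 40) - 16*y^3 - 24*y^2 + 24*y + 16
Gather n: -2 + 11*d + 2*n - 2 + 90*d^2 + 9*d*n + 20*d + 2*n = 90*d^2 + 31*d + n*(9*d + 4) - 4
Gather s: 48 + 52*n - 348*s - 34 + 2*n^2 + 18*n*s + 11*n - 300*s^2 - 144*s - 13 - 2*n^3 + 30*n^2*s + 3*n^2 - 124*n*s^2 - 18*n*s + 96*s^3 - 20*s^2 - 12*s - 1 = -2*n^3 + 5*n^2 + 63*n + 96*s^3 + s^2*(-124*n - 320) + s*(30*n^2 - 504)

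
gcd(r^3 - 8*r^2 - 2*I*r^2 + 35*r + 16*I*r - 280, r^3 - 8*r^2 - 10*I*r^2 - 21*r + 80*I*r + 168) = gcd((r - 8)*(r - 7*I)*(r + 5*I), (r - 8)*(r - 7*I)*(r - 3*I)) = r^2 + r*(-8 - 7*I) + 56*I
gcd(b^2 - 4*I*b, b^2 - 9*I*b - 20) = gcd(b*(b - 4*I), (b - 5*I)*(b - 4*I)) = b - 4*I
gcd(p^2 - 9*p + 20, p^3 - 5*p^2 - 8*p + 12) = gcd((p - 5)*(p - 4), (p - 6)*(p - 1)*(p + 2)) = 1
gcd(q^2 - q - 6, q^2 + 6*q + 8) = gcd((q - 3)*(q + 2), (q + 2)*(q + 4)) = q + 2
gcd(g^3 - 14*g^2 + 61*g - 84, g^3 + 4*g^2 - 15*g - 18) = g - 3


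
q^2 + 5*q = q*(q + 5)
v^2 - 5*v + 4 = (v - 4)*(v - 1)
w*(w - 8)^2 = w^3 - 16*w^2 + 64*w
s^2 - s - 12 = (s - 4)*(s + 3)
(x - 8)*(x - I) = x^2 - 8*x - I*x + 8*I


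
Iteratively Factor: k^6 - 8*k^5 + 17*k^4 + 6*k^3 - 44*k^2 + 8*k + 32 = (k - 2)*(k^5 - 6*k^4 + 5*k^3 + 16*k^2 - 12*k - 16) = (k - 2)^2*(k^4 - 4*k^3 - 3*k^2 + 10*k + 8) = (k - 2)^2*(k + 1)*(k^3 - 5*k^2 + 2*k + 8) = (k - 4)*(k - 2)^2*(k + 1)*(k^2 - k - 2) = (k - 4)*(k - 2)^3*(k + 1)*(k + 1)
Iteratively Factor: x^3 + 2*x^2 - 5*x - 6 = (x - 2)*(x^2 + 4*x + 3) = (x - 2)*(x + 1)*(x + 3)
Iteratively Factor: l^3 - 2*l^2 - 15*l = (l + 3)*(l^2 - 5*l) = (l - 5)*(l + 3)*(l)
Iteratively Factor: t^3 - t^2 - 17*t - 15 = (t + 3)*(t^2 - 4*t - 5) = (t + 1)*(t + 3)*(t - 5)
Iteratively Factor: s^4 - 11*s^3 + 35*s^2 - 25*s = (s - 5)*(s^3 - 6*s^2 + 5*s) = (s - 5)*(s - 1)*(s^2 - 5*s) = (s - 5)^2*(s - 1)*(s)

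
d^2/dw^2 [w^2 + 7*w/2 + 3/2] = 2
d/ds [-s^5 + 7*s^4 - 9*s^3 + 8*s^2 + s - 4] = -5*s^4 + 28*s^3 - 27*s^2 + 16*s + 1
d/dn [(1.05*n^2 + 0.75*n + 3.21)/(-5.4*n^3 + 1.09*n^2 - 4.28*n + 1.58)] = (5.67*n^4 + 8.1*n^3 + 46.6905*n^2 - 3.6798*n + 14.9238)/(29.16*n^6 - 11.772*n^5 + 47.4121*n^4 - 26.3944*n^3 + 21.7628*n^2 - 13.5248*n + 2.4964)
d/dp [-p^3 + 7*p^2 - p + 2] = -3*p^2 + 14*p - 1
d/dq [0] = 0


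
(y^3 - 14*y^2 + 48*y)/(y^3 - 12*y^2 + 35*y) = (y^2 - 14*y + 48)/(y^2 - 12*y + 35)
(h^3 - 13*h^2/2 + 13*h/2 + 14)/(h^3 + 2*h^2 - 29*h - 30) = (h^2 - 15*h/2 + 14)/(h^2 + h - 30)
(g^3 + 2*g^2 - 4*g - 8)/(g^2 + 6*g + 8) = (g^2 - 4)/(g + 4)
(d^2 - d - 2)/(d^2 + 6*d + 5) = (d - 2)/(d + 5)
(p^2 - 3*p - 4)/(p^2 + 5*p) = (p^2 - 3*p - 4)/(p*(p + 5))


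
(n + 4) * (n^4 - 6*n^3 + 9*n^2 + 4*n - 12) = n^5 - 2*n^4 - 15*n^3 + 40*n^2 + 4*n - 48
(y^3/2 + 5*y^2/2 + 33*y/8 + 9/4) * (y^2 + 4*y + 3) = y^5/2 + 9*y^4/2 + 125*y^3/8 + 105*y^2/4 + 171*y/8 + 27/4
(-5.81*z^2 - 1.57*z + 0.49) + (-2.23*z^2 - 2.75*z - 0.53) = -8.04*z^2 - 4.32*z - 0.04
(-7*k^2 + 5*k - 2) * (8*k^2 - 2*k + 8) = -56*k^4 + 54*k^3 - 82*k^2 + 44*k - 16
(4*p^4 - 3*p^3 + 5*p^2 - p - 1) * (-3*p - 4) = -12*p^5 - 7*p^4 - 3*p^3 - 17*p^2 + 7*p + 4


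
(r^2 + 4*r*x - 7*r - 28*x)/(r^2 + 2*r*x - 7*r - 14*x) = (r + 4*x)/(r + 2*x)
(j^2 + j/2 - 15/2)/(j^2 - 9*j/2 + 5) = (j + 3)/(j - 2)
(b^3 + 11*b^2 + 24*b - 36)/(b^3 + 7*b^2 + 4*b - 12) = (b + 6)/(b + 2)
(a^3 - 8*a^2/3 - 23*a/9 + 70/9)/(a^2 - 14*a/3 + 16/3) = (9*a^2 - 6*a - 35)/(3*(3*a - 8))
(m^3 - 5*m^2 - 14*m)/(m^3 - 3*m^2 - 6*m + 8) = m*(m - 7)/(m^2 - 5*m + 4)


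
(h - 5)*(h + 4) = h^2 - h - 20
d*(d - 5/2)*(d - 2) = d^3 - 9*d^2/2 + 5*d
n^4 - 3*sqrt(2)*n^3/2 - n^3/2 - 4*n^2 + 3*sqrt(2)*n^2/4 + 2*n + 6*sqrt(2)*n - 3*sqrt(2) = (n - 2)*(n - 1/2)*(n + 2)*(n - 3*sqrt(2)/2)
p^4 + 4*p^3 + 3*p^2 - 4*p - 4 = (p - 1)*(p + 1)*(p + 2)^2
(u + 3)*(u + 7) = u^2 + 10*u + 21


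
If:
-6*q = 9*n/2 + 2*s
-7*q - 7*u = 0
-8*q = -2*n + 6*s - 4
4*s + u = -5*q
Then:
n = -16/17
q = 18/17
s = -18/17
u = -18/17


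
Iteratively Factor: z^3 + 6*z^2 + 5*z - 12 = (z - 1)*(z^2 + 7*z + 12) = (z - 1)*(z + 3)*(z + 4)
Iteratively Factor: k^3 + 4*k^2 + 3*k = (k + 3)*(k^2 + k) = (k + 1)*(k + 3)*(k)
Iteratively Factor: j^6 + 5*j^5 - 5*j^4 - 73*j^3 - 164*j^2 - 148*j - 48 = (j + 2)*(j^5 + 3*j^4 - 11*j^3 - 51*j^2 - 62*j - 24) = (j + 1)*(j + 2)*(j^4 + 2*j^3 - 13*j^2 - 38*j - 24) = (j - 4)*(j + 1)*(j + 2)*(j^3 + 6*j^2 + 11*j + 6) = (j - 4)*(j + 1)^2*(j + 2)*(j^2 + 5*j + 6) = (j - 4)*(j + 1)^2*(j + 2)^2*(j + 3)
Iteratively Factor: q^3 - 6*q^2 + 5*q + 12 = (q - 4)*(q^2 - 2*q - 3) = (q - 4)*(q + 1)*(q - 3)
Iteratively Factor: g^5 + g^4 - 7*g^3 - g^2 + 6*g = (g)*(g^4 + g^3 - 7*g^2 - g + 6) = g*(g - 2)*(g^3 + 3*g^2 - g - 3) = g*(g - 2)*(g + 3)*(g^2 - 1) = g*(g - 2)*(g - 1)*(g + 3)*(g + 1)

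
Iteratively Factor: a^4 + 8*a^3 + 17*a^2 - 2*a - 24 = (a + 2)*(a^3 + 6*a^2 + 5*a - 12) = (a - 1)*(a + 2)*(a^2 + 7*a + 12) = (a - 1)*(a + 2)*(a + 3)*(a + 4)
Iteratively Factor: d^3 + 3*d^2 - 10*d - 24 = (d - 3)*(d^2 + 6*d + 8) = (d - 3)*(d + 2)*(d + 4)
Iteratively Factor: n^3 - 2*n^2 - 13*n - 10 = (n - 5)*(n^2 + 3*n + 2) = (n - 5)*(n + 1)*(n + 2)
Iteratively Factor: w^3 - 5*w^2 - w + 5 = (w - 5)*(w^2 - 1) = (w - 5)*(w - 1)*(w + 1)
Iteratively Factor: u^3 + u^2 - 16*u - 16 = (u + 4)*(u^2 - 3*u - 4) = (u + 1)*(u + 4)*(u - 4)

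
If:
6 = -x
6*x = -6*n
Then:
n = 6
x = -6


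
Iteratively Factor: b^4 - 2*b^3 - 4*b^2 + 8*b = (b - 2)*(b^3 - 4*b) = (b - 2)^2*(b^2 + 2*b) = b*(b - 2)^2*(b + 2)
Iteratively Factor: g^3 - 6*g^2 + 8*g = (g - 4)*(g^2 - 2*g) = g*(g - 4)*(g - 2)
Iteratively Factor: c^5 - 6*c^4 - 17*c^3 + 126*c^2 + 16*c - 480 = (c - 3)*(c^4 - 3*c^3 - 26*c^2 + 48*c + 160) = (c - 3)*(c + 2)*(c^3 - 5*c^2 - 16*c + 80) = (c - 5)*(c - 3)*(c + 2)*(c^2 - 16) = (c - 5)*(c - 4)*(c - 3)*(c + 2)*(c + 4)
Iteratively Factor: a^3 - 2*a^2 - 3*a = (a + 1)*(a^2 - 3*a) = a*(a + 1)*(a - 3)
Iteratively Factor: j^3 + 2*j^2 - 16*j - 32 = (j + 4)*(j^2 - 2*j - 8) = (j - 4)*(j + 4)*(j + 2)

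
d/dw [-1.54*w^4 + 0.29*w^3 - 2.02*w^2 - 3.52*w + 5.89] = -6.16*w^3 + 0.87*w^2 - 4.04*w - 3.52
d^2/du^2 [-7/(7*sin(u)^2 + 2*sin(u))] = 14*(98*sin(u) + 21 - 145/sin(u) - 42/sin(u)^2 - 4/sin(u)^3)/(7*sin(u) + 2)^3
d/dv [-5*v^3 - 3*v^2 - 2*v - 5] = -15*v^2 - 6*v - 2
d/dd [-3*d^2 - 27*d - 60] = -6*d - 27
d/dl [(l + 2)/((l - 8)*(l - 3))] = (-l^2 - 4*l + 46)/(l^4 - 22*l^3 + 169*l^2 - 528*l + 576)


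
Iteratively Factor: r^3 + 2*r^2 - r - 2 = (r + 2)*(r^2 - 1) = (r + 1)*(r + 2)*(r - 1)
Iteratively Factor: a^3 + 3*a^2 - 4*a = (a - 1)*(a^2 + 4*a) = (a - 1)*(a + 4)*(a)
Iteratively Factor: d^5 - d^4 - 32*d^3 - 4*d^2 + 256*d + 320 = (d + 4)*(d^4 - 5*d^3 - 12*d^2 + 44*d + 80) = (d - 5)*(d + 4)*(d^3 - 12*d - 16) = (d - 5)*(d - 4)*(d + 4)*(d^2 + 4*d + 4) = (d - 5)*(d - 4)*(d + 2)*(d + 4)*(d + 2)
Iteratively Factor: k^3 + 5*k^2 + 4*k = (k)*(k^2 + 5*k + 4) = k*(k + 1)*(k + 4)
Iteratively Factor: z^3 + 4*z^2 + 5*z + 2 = (z + 1)*(z^2 + 3*z + 2) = (z + 1)^2*(z + 2)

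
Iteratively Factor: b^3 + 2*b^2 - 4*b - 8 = (b + 2)*(b^2 - 4) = (b - 2)*(b + 2)*(b + 2)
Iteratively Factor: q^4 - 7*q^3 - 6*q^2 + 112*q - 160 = (q + 4)*(q^3 - 11*q^2 + 38*q - 40) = (q - 4)*(q + 4)*(q^2 - 7*q + 10) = (q - 5)*(q - 4)*(q + 4)*(q - 2)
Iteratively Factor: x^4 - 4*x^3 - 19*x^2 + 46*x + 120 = (x - 4)*(x^3 - 19*x - 30) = (x - 5)*(x - 4)*(x^2 + 5*x + 6) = (x - 5)*(x - 4)*(x + 3)*(x + 2)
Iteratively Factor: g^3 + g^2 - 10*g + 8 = (g + 4)*(g^2 - 3*g + 2) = (g - 1)*(g + 4)*(g - 2)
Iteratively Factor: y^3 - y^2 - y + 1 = (y - 1)*(y^2 - 1) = (y - 1)^2*(y + 1)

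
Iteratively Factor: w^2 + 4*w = (w + 4)*(w)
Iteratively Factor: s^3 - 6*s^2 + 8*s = (s - 4)*(s^2 - 2*s) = (s - 4)*(s - 2)*(s)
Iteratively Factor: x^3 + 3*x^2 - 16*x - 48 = (x - 4)*(x^2 + 7*x + 12) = (x - 4)*(x + 3)*(x + 4)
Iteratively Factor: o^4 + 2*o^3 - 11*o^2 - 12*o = (o - 3)*(o^3 + 5*o^2 + 4*o) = (o - 3)*(o + 1)*(o^2 + 4*o) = (o - 3)*(o + 1)*(o + 4)*(o)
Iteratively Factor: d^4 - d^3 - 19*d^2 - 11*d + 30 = (d + 3)*(d^3 - 4*d^2 - 7*d + 10) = (d + 2)*(d + 3)*(d^2 - 6*d + 5) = (d - 5)*(d + 2)*(d + 3)*(d - 1)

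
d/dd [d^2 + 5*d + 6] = 2*d + 5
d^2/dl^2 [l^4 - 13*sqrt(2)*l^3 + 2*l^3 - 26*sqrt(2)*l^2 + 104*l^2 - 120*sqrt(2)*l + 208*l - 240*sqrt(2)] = 12*l^2 - 78*sqrt(2)*l + 12*l - 52*sqrt(2) + 208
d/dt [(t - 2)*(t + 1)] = 2*t - 1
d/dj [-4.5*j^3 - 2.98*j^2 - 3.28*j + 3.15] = -13.5*j^2 - 5.96*j - 3.28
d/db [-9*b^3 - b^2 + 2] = b*(-27*b - 2)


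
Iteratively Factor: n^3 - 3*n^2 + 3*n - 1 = (n - 1)*(n^2 - 2*n + 1) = (n - 1)^2*(n - 1)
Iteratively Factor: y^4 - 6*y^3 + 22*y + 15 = (y - 3)*(y^3 - 3*y^2 - 9*y - 5) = (y - 3)*(y + 1)*(y^2 - 4*y - 5) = (y - 3)*(y + 1)^2*(y - 5)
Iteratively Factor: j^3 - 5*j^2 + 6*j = (j - 3)*(j^2 - 2*j) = j*(j - 3)*(j - 2)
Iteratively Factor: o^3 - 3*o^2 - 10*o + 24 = (o - 4)*(o^2 + o - 6) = (o - 4)*(o - 2)*(o + 3)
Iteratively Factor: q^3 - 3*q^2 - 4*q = (q)*(q^2 - 3*q - 4) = q*(q - 4)*(q + 1)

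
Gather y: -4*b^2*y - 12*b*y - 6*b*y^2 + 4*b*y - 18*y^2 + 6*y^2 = y^2*(-6*b - 12) + y*(-4*b^2 - 8*b)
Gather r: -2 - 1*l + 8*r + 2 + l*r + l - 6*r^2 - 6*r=-6*r^2 + r*(l + 2)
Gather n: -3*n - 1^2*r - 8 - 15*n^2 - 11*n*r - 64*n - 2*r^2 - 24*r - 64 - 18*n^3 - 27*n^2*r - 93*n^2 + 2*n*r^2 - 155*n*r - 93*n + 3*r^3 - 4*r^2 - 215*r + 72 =-18*n^3 + n^2*(-27*r - 108) + n*(2*r^2 - 166*r - 160) + 3*r^3 - 6*r^2 - 240*r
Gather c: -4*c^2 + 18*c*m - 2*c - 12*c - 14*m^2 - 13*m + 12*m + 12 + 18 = -4*c^2 + c*(18*m - 14) - 14*m^2 - m + 30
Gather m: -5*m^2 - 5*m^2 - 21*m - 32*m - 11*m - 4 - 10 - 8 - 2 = -10*m^2 - 64*m - 24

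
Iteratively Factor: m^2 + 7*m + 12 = (m + 4)*(m + 3)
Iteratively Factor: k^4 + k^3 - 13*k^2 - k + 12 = (k + 4)*(k^3 - 3*k^2 - k + 3) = (k - 1)*(k + 4)*(k^2 - 2*k - 3) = (k - 3)*(k - 1)*(k + 4)*(k + 1)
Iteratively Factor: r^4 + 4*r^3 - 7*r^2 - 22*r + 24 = (r - 1)*(r^3 + 5*r^2 - 2*r - 24) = (r - 1)*(r + 4)*(r^2 + r - 6) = (r - 2)*(r - 1)*(r + 4)*(r + 3)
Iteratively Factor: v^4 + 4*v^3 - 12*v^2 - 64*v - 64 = (v + 2)*(v^3 + 2*v^2 - 16*v - 32) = (v - 4)*(v + 2)*(v^2 + 6*v + 8) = (v - 4)*(v + 2)^2*(v + 4)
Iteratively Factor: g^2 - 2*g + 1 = (g - 1)*(g - 1)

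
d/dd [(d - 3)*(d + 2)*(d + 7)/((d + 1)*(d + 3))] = (d^4 + 8*d^3 + 46*d^2 + 120*d + 129)/(d^4 + 8*d^3 + 22*d^2 + 24*d + 9)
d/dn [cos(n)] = -sin(n)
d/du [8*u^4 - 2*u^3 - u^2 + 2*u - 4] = 32*u^3 - 6*u^2 - 2*u + 2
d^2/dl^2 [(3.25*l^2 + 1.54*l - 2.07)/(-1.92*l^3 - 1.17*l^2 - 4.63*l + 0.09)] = (-23.9616*l^6 - 34.062336*l^5 + 244.16064*l^4 + 124.913274*l^3 + 122.163876*l^2 + 68.453586*l + 87.848622)/(7.077888*l^9 + 12.939264*l^8 + 59.08896*l^7 + 63.011277*l^6 + 141.277509*l^5 + 70.073532*l^4 + 96.374269*l^3 - 5.759532*l^2 + 0.112509*l - 0.000729)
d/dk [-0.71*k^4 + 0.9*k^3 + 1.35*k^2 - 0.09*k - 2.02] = -2.84*k^3 + 2.7*k^2 + 2.7*k - 0.09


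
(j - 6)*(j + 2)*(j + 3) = j^3 - j^2 - 24*j - 36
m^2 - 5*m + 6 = (m - 3)*(m - 2)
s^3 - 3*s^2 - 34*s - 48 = (s - 8)*(s + 2)*(s + 3)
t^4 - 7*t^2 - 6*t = t*(t - 3)*(t + 1)*(t + 2)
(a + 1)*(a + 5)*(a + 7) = a^3 + 13*a^2 + 47*a + 35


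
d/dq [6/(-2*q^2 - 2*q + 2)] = 3*(2*q + 1)/(q^2 + q - 1)^2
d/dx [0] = 0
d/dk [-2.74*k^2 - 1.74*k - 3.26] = -5.48*k - 1.74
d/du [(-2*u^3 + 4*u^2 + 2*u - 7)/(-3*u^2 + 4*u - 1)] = 2*(3*u^4 - 8*u^3 + 14*u^2 - 25*u + 13)/(9*u^4 - 24*u^3 + 22*u^2 - 8*u + 1)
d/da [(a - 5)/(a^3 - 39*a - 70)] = (a^3 - 39*a - 3*(a - 5)*(a^2 - 13) - 70)/(-a^3 + 39*a + 70)^2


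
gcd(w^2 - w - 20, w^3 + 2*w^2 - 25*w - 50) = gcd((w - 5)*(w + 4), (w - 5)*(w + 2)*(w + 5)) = w - 5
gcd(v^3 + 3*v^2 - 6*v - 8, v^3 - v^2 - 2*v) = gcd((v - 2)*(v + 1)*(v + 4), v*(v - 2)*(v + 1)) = v^2 - v - 2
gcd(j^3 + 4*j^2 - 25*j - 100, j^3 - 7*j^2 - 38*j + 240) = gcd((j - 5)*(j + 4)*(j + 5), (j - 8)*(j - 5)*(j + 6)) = j - 5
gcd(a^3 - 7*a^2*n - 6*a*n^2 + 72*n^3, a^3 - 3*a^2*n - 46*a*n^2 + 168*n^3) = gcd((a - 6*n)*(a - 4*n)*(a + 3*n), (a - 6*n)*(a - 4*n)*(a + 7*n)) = a^2 - 10*a*n + 24*n^2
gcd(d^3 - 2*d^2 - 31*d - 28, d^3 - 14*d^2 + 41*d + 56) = d^2 - 6*d - 7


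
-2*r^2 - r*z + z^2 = (-2*r + z)*(r + z)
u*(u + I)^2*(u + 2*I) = u^4 + 4*I*u^3 - 5*u^2 - 2*I*u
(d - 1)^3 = d^3 - 3*d^2 + 3*d - 1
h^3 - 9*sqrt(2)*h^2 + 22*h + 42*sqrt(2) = (h - 7*sqrt(2))*(h - 3*sqrt(2))*(h + sqrt(2))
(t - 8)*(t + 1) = t^2 - 7*t - 8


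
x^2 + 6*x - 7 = (x - 1)*(x + 7)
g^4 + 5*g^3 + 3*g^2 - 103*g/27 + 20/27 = (g - 1/3)^2*(g + 5/3)*(g + 4)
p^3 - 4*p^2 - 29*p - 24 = (p - 8)*(p + 1)*(p + 3)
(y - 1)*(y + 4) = y^2 + 3*y - 4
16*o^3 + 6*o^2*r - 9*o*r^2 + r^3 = (-8*o + r)*(-2*o + r)*(o + r)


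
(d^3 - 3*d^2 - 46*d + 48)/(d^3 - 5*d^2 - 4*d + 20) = (d^3 - 3*d^2 - 46*d + 48)/(d^3 - 5*d^2 - 4*d + 20)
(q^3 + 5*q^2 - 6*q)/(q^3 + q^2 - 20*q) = (q^2 + 5*q - 6)/(q^2 + q - 20)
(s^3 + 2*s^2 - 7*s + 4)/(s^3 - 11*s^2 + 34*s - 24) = (s^2 + 3*s - 4)/(s^2 - 10*s + 24)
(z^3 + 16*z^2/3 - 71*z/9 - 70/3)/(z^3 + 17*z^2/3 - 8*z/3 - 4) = (9*z^2 - 6*z - 35)/(3*(3*z^2 - z - 2))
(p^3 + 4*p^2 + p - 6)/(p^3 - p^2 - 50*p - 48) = (-p^3 - 4*p^2 - p + 6)/(-p^3 + p^2 + 50*p + 48)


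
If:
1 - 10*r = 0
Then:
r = 1/10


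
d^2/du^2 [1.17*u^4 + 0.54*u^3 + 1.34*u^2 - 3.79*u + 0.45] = 14.04*u^2 + 3.24*u + 2.68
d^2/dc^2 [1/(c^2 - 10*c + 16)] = 2*(-c^2 + 10*c + 4*(c - 5)^2 - 16)/(c^2 - 10*c + 16)^3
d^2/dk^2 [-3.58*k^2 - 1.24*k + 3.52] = -7.16000000000000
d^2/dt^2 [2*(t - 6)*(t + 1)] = 4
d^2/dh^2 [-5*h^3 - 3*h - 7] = -30*h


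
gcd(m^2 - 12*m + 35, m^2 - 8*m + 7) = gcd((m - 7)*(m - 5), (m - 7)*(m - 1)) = m - 7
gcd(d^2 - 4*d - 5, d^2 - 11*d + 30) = d - 5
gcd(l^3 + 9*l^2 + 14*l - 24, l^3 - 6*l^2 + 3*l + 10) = 1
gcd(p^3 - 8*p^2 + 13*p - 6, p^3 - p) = p - 1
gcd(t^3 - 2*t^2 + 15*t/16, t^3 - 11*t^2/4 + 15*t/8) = t^2 - 5*t/4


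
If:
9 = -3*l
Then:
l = -3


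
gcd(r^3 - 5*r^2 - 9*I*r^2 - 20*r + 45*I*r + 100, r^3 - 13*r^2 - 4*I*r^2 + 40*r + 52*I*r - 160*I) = r^2 + r*(-5 - 4*I) + 20*I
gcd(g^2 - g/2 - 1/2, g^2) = 1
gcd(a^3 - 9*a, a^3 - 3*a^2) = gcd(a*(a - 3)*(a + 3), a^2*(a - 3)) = a^2 - 3*a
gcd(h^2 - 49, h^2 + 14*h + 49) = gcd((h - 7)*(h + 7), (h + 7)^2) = h + 7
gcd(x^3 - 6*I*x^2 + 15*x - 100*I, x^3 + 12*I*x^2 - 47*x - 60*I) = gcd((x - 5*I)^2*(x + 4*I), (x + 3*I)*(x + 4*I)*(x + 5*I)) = x + 4*I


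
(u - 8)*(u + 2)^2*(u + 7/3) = u^4 - 5*u^3/3 - 112*u^2/3 - 292*u/3 - 224/3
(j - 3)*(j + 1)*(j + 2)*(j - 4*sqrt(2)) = j^4 - 4*sqrt(2)*j^3 - 7*j^2 - 6*j + 28*sqrt(2)*j + 24*sqrt(2)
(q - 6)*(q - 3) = q^2 - 9*q + 18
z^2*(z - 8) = z^3 - 8*z^2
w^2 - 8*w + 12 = (w - 6)*(w - 2)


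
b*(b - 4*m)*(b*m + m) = b^3*m - 4*b^2*m^2 + b^2*m - 4*b*m^2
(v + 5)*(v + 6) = v^2 + 11*v + 30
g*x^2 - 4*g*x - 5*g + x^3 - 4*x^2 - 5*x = (g + x)*(x - 5)*(x + 1)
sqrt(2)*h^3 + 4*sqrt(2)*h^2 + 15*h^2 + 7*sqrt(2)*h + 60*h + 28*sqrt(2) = (h + 4)*(h + 7*sqrt(2))*(sqrt(2)*h + 1)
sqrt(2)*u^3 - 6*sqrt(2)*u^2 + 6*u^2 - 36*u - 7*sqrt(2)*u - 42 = (u - 7)*(u + 3*sqrt(2))*(sqrt(2)*u + sqrt(2))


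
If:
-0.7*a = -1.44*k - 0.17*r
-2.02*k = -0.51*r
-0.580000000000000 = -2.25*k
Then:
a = 0.78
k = 0.26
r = 1.02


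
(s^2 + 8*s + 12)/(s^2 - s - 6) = (s + 6)/(s - 3)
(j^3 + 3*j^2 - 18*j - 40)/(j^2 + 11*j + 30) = (j^2 - 2*j - 8)/(j + 6)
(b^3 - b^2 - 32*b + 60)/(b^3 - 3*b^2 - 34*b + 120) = (b - 2)/(b - 4)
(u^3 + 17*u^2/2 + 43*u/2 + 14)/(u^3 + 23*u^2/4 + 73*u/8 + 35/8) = 4*(u + 4)/(4*u + 5)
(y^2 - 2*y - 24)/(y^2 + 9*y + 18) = (y^2 - 2*y - 24)/(y^2 + 9*y + 18)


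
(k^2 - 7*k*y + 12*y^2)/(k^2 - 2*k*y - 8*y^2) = (k - 3*y)/(k + 2*y)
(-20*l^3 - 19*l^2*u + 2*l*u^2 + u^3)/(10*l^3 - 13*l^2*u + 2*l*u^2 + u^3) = (-4*l^2 - 3*l*u + u^2)/(2*l^2 - 3*l*u + u^2)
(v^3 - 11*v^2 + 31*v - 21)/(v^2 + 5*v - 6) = (v^2 - 10*v + 21)/(v + 6)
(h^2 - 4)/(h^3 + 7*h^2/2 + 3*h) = 2*(h - 2)/(h*(2*h + 3))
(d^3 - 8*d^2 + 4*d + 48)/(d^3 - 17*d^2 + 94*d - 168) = (d + 2)/(d - 7)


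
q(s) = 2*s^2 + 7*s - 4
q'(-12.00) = -41.00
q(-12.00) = 200.00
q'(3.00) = 19.00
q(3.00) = 35.00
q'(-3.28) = -6.12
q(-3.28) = -5.44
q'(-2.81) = -4.24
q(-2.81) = -7.88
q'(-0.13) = 6.48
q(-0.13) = -4.88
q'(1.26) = 12.04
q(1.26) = 8.00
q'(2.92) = 18.68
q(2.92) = 33.49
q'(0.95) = 10.80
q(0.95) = 4.46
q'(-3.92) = -8.68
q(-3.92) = -0.71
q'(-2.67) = -3.68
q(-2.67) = -8.43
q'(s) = 4*s + 7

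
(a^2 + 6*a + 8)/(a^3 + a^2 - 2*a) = (a + 4)/(a*(a - 1))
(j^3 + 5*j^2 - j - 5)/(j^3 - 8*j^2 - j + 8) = (j + 5)/(j - 8)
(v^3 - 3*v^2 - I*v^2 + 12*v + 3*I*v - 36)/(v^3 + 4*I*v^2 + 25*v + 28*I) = (v^2 + 3*v*(-1 + I) - 9*I)/(v^2 + 8*I*v - 7)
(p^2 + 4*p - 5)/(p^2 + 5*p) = (p - 1)/p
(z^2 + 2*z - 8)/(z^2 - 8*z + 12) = (z + 4)/(z - 6)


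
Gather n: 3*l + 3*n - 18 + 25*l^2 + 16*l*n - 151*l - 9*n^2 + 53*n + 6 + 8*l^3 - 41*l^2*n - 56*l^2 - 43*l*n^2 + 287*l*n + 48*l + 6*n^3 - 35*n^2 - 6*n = 8*l^3 - 31*l^2 - 100*l + 6*n^3 + n^2*(-43*l - 44) + n*(-41*l^2 + 303*l + 50) - 12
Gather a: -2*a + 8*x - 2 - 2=-2*a + 8*x - 4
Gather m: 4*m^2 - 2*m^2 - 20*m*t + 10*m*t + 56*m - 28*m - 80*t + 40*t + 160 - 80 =2*m^2 + m*(28 - 10*t) - 40*t + 80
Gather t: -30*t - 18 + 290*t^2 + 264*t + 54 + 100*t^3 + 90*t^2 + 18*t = 100*t^3 + 380*t^2 + 252*t + 36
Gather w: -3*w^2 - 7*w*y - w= -3*w^2 + w*(-7*y - 1)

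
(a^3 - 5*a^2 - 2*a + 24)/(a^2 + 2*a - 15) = (a^2 - 2*a - 8)/(a + 5)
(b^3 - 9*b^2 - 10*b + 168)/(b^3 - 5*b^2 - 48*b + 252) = (b^2 - 3*b - 28)/(b^2 + b - 42)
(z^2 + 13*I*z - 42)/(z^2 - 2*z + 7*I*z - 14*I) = (z + 6*I)/(z - 2)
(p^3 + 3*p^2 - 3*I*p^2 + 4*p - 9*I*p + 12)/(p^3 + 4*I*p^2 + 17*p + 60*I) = (p^2 + p*(3 + I) + 3*I)/(p^2 + 8*I*p - 15)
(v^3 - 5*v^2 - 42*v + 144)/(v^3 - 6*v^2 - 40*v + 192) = (v - 3)/(v - 4)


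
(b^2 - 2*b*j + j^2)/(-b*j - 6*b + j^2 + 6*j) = (-b + j)/(j + 6)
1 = 1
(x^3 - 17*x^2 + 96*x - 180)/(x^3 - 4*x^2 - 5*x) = (x^2 - 12*x + 36)/(x*(x + 1))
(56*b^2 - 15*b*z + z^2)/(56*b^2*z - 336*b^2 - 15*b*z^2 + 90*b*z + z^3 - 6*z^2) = 1/(z - 6)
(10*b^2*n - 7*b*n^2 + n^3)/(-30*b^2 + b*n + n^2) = n*(-2*b + n)/(6*b + n)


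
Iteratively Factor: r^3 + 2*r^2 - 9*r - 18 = (r + 3)*(r^2 - r - 6) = (r - 3)*(r + 3)*(r + 2)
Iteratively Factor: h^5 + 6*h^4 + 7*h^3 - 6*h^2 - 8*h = (h + 1)*(h^4 + 5*h^3 + 2*h^2 - 8*h) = (h - 1)*(h + 1)*(h^3 + 6*h^2 + 8*h) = (h - 1)*(h + 1)*(h + 2)*(h^2 + 4*h) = h*(h - 1)*(h + 1)*(h + 2)*(h + 4)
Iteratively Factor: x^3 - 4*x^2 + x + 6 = (x - 2)*(x^2 - 2*x - 3) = (x - 2)*(x + 1)*(x - 3)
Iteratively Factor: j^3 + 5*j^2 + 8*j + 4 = (j + 2)*(j^2 + 3*j + 2) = (j + 2)^2*(j + 1)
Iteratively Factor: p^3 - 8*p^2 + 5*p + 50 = (p - 5)*(p^2 - 3*p - 10) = (p - 5)^2*(p + 2)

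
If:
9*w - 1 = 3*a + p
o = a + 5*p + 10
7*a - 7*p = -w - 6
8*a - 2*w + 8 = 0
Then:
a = -47/44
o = 169/22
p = -1/4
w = -3/11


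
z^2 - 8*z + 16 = (z - 4)^2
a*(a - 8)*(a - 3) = a^3 - 11*a^2 + 24*a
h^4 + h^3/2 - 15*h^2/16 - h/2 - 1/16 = (h - 1)*(h + 1/4)^2*(h + 1)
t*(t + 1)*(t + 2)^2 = t^4 + 5*t^3 + 8*t^2 + 4*t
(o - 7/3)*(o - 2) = o^2 - 13*o/3 + 14/3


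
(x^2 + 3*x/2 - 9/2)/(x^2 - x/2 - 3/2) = (x + 3)/(x + 1)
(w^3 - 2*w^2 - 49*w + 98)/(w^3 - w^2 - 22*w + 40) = (w^2 - 49)/(w^2 + w - 20)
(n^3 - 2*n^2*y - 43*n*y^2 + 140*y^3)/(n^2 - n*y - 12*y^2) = (n^2 + 2*n*y - 35*y^2)/(n + 3*y)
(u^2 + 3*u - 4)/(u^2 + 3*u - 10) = (u^2 + 3*u - 4)/(u^2 + 3*u - 10)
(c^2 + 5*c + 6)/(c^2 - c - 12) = (c + 2)/(c - 4)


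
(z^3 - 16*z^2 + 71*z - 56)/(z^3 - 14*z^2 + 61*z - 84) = (z^2 - 9*z + 8)/(z^2 - 7*z + 12)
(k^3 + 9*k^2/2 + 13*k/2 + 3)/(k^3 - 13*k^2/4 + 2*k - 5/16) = 8*(2*k^3 + 9*k^2 + 13*k + 6)/(16*k^3 - 52*k^2 + 32*k - 5)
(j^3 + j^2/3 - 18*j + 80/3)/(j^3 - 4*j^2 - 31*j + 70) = (j - 8/3)/(j - 7)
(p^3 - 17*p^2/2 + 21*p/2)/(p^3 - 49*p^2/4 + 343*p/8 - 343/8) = 4*p*(2*p - 3)/(8*p^2 - 42*p + 49)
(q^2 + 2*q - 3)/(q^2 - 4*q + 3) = (q + 3)/(q - 3)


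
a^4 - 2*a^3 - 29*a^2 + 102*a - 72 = (a - 4)*(a - 3)*(a - 1)*(a + 6)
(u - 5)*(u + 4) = u^2 - u - 20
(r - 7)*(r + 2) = r^2 - 5*r - 14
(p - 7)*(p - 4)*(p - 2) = p^3 - 13*p^2 + 50*p - 56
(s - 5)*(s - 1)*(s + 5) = s^3 - s^2 - 25*s + 25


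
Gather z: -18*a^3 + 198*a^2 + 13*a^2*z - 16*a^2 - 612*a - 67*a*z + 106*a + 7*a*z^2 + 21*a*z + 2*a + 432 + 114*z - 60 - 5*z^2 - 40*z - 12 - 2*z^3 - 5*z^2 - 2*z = -18*a^3 + 182*a^2 - 504*a - 2*z^3 + z^2*(7*a - 10) + z*(13*a^2 - 46*a + 72) + 360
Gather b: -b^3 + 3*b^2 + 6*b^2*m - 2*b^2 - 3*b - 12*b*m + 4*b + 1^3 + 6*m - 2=-b^3 + b^2*(6*m + 1) + b*(1 - 12*m) + 6*m - 1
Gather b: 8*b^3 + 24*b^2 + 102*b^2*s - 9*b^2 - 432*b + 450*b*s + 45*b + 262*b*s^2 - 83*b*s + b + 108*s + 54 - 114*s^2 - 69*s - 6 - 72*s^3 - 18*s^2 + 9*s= 8*b^3 + b^2*(102*s + 15) + b*(262*s^2 + 367*s - 386) - 72*s^3 - 132*s^2 + 48*s + 48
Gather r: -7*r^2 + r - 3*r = -7*r^2 - 2*r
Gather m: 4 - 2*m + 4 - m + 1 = 9 - 3*m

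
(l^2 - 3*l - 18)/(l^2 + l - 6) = (l - 6)/(l - 2)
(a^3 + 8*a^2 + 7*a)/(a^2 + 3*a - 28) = a*(a + 1)/(a - 4)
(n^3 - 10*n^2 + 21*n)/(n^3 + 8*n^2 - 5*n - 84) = n*(n - 7)/(n^2 + 11*n + 28)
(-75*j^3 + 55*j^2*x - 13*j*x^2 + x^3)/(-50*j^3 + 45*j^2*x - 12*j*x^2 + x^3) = (-3*j + x)/(-2*j + x)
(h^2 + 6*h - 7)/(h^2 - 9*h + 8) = (h + 7)/(h - 8)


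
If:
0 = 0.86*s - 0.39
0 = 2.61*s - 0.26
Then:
No Solution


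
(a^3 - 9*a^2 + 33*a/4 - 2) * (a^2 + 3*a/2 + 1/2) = a^5 - 15*a^4/2 - 19*a^3/4 + 47*a^2/8 + 9*a/8 - 1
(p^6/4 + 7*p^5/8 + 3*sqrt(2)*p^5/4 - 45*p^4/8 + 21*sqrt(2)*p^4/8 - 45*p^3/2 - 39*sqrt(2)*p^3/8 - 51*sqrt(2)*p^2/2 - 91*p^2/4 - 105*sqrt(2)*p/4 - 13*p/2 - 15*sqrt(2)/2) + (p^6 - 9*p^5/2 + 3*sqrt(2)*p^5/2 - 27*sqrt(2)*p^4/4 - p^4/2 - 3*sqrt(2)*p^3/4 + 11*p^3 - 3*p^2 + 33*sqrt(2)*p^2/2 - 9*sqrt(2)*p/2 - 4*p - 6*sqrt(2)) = 5*p^6/4 - 29*p^5/8 + 9*sqrt(2)*p^5/4 - 49*p^4/8 - 33*sqrt(2)*p^4/8 - 23*p^3/2 - 45*sqrt(2)*p^3/8 - 103*p^2/4 - 9*sqrt(2)*p^2 - 123*sqrt(2)*p/4 - 21*p/2 - 27*sqrt(2)/2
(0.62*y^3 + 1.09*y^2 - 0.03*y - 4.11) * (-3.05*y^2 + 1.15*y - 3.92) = -1.891*y^5 - 2.6115*y^4 - 1.0854*y^3 + 8.2282*y^2 - 4.6089*y + 16.1112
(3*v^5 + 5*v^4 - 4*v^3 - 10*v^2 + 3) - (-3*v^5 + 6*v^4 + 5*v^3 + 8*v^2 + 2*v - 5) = 6*v^5 - v^4 - 9*v^3 - 18*v^2 - 2*v + 8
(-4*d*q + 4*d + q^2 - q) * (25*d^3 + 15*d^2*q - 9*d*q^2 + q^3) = -100*d^4*q + 100*d^4 - 35*d^3*q^2 + 35*d^3*q + 51*d^2*q^3 - 51*d^2*q^2 - 13*d*q^4 + 13*d*q^3 + q^5 - q^4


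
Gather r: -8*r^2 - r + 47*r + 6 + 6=-8*r^2 + 46*r + 12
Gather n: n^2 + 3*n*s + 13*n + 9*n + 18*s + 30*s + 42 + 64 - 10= n^2 + n*(3*s + 22) + 48*s + 96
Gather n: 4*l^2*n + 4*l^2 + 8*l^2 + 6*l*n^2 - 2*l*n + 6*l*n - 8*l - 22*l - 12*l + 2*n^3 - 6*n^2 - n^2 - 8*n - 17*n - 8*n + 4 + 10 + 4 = 12*l^2 - 42*l + 2*n^3 + n^2*(6*l - 7) + n*(4*l^2 + 4*l - 33) + 18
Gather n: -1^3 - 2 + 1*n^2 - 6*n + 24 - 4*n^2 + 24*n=-3*n^2 + 18*n + 21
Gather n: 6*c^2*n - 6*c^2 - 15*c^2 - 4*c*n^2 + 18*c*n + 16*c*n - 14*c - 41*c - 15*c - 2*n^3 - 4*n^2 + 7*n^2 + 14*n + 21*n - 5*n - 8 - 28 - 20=-21*c^2 - 70*c - 2*n^3 + n^2*(3 - 4*c) + n*(6*c^2 + 34*c + 30) - 56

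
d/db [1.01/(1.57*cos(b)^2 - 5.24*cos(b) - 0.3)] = (3.1714*cos(b) - 5.2924)*sin(b)/(-1.57*cos(b)^2 + 5.24*cos(b) + 0.3)^2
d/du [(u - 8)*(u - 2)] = 2*u - 10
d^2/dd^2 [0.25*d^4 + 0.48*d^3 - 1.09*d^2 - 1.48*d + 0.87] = 3.0*d^2 + 2.88*d - 2.18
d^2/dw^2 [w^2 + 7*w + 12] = 2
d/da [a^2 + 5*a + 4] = 2*a + 5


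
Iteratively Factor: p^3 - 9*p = (p)*(p^2 - 9) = p*(p + 3)*(p - 3)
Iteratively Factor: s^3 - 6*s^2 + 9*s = (s - 3)*(s^2 - 3*s) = s*(s - 3)*(s - 3)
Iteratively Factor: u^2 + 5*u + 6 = (u + 2)*(u + 3)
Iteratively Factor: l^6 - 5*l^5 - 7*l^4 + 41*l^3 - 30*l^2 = (l + 3)*(l^5 - 8*l^4 + 17*l^3 - 10*l^2) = (l - 5)*(l + 3)*(l^4 - 3*l^3 + 2*l^2) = l*(l - 5)*(l + 3)*(l^3 - 3*l^2 + 2*l) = l*(l - 5)*(l - 2)*(l + 3)*(l^2 - l) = l^2*(l - 5)*(l - 2)*(l + 3)*(l - 1)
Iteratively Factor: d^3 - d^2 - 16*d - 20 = (d + 2)*(d^2 - 3*d - 10) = (d - 5)*(d + 2)*(d + 2)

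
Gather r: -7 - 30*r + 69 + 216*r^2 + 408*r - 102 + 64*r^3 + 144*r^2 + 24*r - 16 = 64*r^3 + 360*r^2 + 402*r - 56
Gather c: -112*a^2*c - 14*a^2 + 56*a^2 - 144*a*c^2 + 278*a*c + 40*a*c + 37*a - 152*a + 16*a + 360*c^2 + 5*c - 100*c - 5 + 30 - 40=42*a^2 - 99*a + c^2*(360 - 144*a) + c*(-112*a^2 + 318*a - 95) - 15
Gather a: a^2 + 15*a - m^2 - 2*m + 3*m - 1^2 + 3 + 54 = a^2 + 15*a - m^2 + m + 56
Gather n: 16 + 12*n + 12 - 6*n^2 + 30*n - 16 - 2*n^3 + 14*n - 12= -2*n^3 - 6*n^2 + 56*n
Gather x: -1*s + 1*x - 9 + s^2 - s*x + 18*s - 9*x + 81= s^2 + 17*s + x*(-s - 8) + 72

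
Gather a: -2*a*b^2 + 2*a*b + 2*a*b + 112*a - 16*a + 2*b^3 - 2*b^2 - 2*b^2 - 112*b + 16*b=a*(-2*b^2 + 4*b + 96) + 2*b^3 - 4*b^2 - 96*b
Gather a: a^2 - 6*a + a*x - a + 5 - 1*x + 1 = a^2 + a*(x - 7) - x + 6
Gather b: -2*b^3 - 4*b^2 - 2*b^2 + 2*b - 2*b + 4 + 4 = -2*b^3 - 6*b^2 + 8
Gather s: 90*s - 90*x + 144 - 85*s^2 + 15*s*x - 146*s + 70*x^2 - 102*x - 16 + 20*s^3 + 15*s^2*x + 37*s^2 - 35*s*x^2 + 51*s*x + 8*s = 20*s^3 + s^2*(15*x - 48) + s*(-35*x^2 + 66*x - 48) + 70*x^2 - 192*x + 128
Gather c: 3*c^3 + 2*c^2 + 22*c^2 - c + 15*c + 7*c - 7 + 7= 3*c^3 + 24*c^2 + 21*c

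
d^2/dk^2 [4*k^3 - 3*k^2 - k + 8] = 24*k - 6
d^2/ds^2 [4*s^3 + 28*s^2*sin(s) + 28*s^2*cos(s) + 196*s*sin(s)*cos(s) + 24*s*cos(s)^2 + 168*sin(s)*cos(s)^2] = -28*sqrt(2)*s^2*sin(s + pi/4) - 392*s*sin(2*s) - 48*s*cos(2*s) + 112*sqrt(2)*s*cos(s + pi/4) + 24*s + 14*sin(s) - 48*sin(2*s) - 378*sin(3*s) + 56*cos(s) + 392*cos(2*s)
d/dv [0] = 0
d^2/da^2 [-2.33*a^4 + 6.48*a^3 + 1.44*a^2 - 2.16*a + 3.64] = -27.96*a^2 + 38.88*a + 2.88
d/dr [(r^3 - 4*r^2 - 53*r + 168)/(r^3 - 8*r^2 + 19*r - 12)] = 4*(-r^2 + 30*r - 71)/(r^4 - 10*r^3 + 33*r^2 - 40*r + 16)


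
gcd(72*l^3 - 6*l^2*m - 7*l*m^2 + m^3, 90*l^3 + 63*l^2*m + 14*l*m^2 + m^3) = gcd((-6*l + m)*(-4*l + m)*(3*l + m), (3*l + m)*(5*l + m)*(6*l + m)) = 3*l + m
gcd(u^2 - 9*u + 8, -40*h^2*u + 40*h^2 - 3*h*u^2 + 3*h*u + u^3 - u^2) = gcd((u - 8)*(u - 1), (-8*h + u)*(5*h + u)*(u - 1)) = u - 1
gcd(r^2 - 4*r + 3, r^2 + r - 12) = r - 3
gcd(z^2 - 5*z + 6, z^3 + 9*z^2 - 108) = z - 3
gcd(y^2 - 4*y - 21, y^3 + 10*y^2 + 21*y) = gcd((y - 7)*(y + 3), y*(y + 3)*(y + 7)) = y + 3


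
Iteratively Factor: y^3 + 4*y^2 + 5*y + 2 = (y + 1)*(y^2 + 3*y + 2) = (y + 1)^2*(y + 2)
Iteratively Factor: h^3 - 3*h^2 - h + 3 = (h - 3)*(h^2 - 1) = (h - 3)*(h + 1)*(h - 1)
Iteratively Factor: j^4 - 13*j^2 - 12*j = (j)*(j^3 - 13*j - 12) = j*(j - 4)*(j^2 + 4*j + 3) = j*(j - 4)*(j + 3)*(j + 1)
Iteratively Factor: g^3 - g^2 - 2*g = (g)*(g^2 - g - 2) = g*(g - 2)*(g + 1)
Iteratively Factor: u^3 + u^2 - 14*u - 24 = (u + 2)*(u^2 - u - 12) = (u - 4)*(u + 2)*(u + 3)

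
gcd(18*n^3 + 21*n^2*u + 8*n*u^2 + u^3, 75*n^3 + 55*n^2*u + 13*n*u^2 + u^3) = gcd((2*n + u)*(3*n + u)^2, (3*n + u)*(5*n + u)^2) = 3*n + u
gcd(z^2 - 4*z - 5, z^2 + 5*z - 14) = 1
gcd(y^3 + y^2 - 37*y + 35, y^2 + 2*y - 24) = 1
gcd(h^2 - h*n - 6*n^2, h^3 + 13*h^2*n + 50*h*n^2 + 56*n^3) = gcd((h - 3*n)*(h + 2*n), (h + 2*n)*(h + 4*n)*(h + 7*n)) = h + 2*n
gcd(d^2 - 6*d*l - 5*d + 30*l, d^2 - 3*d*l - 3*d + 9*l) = 1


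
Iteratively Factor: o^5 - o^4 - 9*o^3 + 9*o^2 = (o)*(o^4 - o^3 - 9*o^2 + 9*o) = o*(o + 3)*(o^3 - 4*o^2 + 3*o) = o*(o - 3)*(o + 3)*(o^2 - o) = o^2*(o - 3)*(o + 3)*(o - 1)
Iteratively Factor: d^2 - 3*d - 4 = (d - 4)*(d + 1)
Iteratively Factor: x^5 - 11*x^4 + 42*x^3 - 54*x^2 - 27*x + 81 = (x - 3)*(x^4 - 8*x^3 + 18*x^2 - 27) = (x - 3)^2*(x^3 - 5*x^2 + 3*x + 9) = (x - 3)^3*(x^2 - 2*x - 3) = (x - 3)^3*(x + 1)*(x - 3)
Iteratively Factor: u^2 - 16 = (u + 4)*(u - 4)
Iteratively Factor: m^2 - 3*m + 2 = (m - 2)*(m - 1)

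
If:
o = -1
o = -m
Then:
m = 1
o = -1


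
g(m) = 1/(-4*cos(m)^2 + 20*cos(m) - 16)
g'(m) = (-8*sin(m)*cos(m) + 20*sin(m))/(-4*cos(m)^2 + 20*cos(m) - 16)^2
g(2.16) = -0.04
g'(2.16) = 0.03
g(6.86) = -0.49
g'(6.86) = 1.73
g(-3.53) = -0.03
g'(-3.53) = 0.01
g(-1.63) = -0.06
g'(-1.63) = -0.07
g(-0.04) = -104.15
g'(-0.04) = -5208.33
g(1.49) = -0.07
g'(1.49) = 0.09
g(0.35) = -1.35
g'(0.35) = 7.77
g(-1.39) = -0.08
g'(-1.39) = -0.12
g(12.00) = -0.51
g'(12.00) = -1.83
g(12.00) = -0.51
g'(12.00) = -1.83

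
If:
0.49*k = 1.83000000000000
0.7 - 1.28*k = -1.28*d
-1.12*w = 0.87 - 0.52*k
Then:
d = 3.19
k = 3.73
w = 0.96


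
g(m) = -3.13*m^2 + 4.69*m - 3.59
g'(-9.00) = 61.03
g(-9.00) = -299.33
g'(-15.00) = 98.59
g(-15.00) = -778.19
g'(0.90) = -0.94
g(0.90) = -1.90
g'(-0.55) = 8.13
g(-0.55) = -7.12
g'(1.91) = -7.27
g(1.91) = -6.05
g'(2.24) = -9.33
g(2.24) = -8.79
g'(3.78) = -18.97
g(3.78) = -30.58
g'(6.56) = -36.38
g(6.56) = -107.52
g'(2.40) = -10.33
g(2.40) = -10.36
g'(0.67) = 0.50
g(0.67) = -1.85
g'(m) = 4.69 - 6.26*m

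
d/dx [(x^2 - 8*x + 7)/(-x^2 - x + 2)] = -9/(x^2 + 4*x + 4)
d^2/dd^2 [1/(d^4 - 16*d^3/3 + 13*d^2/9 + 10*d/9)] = 18*(d*(-54*d^2 + 144*d - 13)*(9*d^3 - 48*d^2 + 13*d + 10) + 4*(18*d^3 - 72*d^2 + 13*d + 5)^2)/(d^3*(9*d^3 - 48*d^2 + 13*d + 10)^3)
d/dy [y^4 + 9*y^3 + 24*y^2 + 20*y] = 4*y^3 + 27*y^2 + 48*y + 20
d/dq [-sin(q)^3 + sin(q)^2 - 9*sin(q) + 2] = (-3*sin(q)^2 + 2*sin(q) - 9)*cos(q)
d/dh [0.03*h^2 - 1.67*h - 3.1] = 0.06*h - 1.67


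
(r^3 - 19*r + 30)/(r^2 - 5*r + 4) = (r^3 - 19*r + 30)/(r^2 - 5*r + 4)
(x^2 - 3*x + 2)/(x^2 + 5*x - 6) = (x - 2)/(x + 6)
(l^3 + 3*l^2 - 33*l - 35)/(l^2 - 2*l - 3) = (l^2 + 2*l - 35)/(l - 3)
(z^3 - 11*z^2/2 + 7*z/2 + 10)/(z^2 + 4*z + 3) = (z^2 - 13*z/2 + 10)/(z + 3)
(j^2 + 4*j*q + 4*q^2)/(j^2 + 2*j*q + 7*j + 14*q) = (j + 2*q)/(j + 7)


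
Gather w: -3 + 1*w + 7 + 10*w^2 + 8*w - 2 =10*w^2 + 9*w + 2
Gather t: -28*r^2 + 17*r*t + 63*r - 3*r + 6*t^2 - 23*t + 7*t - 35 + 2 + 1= -28*r^2 + 60*r + 6*t^2 + t*(17*r - 16) - 32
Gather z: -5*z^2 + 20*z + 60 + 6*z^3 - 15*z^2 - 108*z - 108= 6*z^3 - 20*z^2 - 88*z - 48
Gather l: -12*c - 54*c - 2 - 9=-66*c - 11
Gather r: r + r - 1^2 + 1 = 2*r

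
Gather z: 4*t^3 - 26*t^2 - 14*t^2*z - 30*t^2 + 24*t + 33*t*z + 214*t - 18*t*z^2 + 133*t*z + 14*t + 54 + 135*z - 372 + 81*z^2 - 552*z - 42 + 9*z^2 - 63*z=4*t^3 - 56*t^2 + 252*t + z^2*(90 - 18*t) + z*(-14*t^2 + 166*t - 480) - 360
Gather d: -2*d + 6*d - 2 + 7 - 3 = 4*d + 2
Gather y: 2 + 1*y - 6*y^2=-6*y^2 + y + 2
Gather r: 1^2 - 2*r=1 - 2*r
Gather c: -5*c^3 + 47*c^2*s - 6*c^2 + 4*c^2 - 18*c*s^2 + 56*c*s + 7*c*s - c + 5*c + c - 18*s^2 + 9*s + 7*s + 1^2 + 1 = -5*c^3 + c^2*(47*s - 2) + c*(-18*s^2 + 63*s + 5) - 18*s^2 + 16*s + 2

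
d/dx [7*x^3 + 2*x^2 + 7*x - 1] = 21*x^2 + 4*x + 7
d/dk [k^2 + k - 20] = 2*k + 1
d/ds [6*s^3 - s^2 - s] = 18*s^2 - 2*s - 1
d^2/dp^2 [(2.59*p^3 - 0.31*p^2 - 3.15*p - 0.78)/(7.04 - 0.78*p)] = (-3.151512*p^3 + 85.333248*p^2 - 770.187264*p + 66.271856)/(0.474552*p^3 - 12.849408*p^2 + 115.974144*p - 348.913664)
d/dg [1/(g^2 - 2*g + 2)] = 2*(1 - g)/(g^2 - 2*g + 2)^2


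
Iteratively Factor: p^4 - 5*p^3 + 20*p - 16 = (p - 2)*(p^3 - 3*p^2 - 6*p + 8) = (p - 2)*(p - 1)*(p^2 - 2*p - 8) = (p - 4)*(p - 2)*(p - 1)*(p + 2)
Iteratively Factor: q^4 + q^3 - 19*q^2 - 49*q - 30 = (q + 1)*(q^3 - 19*q - 30) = (q + 1)*(q + 3)*(q^2 - 3*q - 10) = (q + 1)*(q + 2)*(q + 3)*(q - 5)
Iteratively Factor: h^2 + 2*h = (h)*(h + 2)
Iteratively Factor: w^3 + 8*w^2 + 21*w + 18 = (w + 3)*(w^2 + 5*w + 6) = (w + 2)*(w + 3)*(w + 3)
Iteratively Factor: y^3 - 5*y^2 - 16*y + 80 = (y - 5)*(y^2 - 16) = (y - 5)*(y + 4)*(y - 4)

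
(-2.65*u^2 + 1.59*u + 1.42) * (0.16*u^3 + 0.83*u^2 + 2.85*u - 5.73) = -0.424*u^5 - 1.9451*u^4 - 6.0056*u^3 + 20.8946*u^2 - 5.0637*u - 8.1366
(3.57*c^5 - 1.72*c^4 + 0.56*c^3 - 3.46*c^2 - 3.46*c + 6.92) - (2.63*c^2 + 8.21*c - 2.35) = 3.57*c^5 - 1.72*c^4 + 0.56*c^3 - 6.09*c^2 - 11.67*c + 9.27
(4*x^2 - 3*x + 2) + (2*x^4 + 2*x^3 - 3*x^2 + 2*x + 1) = 2*x^4 + 2*x^3 + x^2 - x + 3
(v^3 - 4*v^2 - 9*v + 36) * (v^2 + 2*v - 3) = v^5 - 2*v^4 - 20*v^3 + 30*v^2 + 99*v - 108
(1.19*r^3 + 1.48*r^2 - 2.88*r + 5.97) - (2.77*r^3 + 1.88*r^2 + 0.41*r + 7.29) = -1.58*r^3 - 0.4*r^2 - 3.29*r - 1.32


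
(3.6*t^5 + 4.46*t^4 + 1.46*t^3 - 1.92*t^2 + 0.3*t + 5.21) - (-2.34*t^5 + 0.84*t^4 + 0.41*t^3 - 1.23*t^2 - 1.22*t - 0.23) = 5.94*t^5 + 3.62*t^4 + 1.05*t^3 - 0.69*t^2 + 1.52*t + 5.44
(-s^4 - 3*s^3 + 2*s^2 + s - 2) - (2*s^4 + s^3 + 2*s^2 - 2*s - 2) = -3*s^4 - 4*s^3 + 3*s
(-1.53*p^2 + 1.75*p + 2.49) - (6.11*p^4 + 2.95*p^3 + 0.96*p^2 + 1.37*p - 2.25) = -6.11*p^4 - 2.95*p^3 - 2.49*p^2 + 0.38*p + 4.74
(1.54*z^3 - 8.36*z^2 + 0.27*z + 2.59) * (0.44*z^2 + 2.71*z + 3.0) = 0.6776*z^5 + 0.495*z^4 - 17.9168*z^3 - 23.2087*z^2 + 7.8289*z + 7.77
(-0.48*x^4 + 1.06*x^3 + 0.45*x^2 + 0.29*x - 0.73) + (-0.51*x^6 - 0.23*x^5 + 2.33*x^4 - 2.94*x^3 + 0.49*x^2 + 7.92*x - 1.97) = -0.51*x^6 - 0.23*x^5 + 1.85*x^4 - 1.88*x^3 + 0.94*x^2 + 8.21*x - 2.7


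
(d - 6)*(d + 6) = d^2 - 36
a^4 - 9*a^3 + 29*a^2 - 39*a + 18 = (a - 3)^2*(a - 2)*(a - 1)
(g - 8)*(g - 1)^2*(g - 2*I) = g^4 - 10*g^3 - 2*I*g^3 + 17*g^2 + 20*I*g^2 - 8*g - 34*I*g + 16*I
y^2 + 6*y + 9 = (y + 3)^2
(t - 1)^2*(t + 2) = t^3 - 3*t + 2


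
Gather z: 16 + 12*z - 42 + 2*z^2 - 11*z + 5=2*z^2 + z - 21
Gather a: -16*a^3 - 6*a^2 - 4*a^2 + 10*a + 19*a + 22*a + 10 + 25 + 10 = -16*a^3 - 10*a^2 + 51*a + 45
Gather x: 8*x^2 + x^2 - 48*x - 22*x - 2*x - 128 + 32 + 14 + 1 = 9*x^2 - 72*x - 81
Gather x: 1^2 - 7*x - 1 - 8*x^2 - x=-8*x^2 - 8*x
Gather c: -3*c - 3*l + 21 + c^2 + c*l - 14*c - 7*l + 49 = c^2 + c*(l - 17) - 10*l + 70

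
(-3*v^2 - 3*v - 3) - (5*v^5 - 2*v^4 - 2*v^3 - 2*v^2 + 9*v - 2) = -5*v^5 + 2*v^4 + 2*v^3 - v^2 - 12*v - 1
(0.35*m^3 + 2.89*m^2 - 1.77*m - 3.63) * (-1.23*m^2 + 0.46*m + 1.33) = -0.4305*m^5 - 3.3937*m^4 + 3.972*m^3 + 7.4944*m^2 - 4.0239*m - 4.8279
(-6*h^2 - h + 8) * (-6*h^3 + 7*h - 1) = 36*h^5 + 6*h^4 - 90*h^3 - h^2 + 57*h - 8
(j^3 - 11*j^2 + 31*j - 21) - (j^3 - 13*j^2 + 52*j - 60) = 2*j^2 - 21*j + 39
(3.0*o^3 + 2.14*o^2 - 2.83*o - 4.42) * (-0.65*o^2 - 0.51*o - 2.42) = -1.95*o^5 - 2.921*o^4 - 6.5119*o^3 - 0.8625*o^2 + 9.1028*o + 10.6964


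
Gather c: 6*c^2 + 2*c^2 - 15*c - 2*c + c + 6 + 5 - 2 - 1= 8*c^2 - 16*c + 8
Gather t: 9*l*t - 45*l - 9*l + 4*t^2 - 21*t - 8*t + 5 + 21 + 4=-54*l + 4*t^2 + t*(9*l - 29) + 30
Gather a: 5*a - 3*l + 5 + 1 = 5*a - 3*l + 6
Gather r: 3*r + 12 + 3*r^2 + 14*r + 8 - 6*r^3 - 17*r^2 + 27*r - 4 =-6*r^3 - 14*r^2 + 44*r + 16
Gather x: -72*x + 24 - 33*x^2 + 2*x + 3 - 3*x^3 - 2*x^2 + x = -3*x^3 - 35*x^2 - 69*x + 27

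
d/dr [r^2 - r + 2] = 2*r - 1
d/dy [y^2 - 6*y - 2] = 2*y - 6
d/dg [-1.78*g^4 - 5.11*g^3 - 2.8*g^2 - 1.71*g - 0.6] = -7.12*g^3 - 15.33*g^2 - 5.6*g - 1.71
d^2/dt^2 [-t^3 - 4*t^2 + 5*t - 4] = -6*t - 8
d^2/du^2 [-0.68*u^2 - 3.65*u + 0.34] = -1.36000000000000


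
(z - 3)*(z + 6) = z^2 + 3*z - 18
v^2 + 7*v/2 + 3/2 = (v + 1/2)*(v + 3)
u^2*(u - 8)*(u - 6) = u^4 - 14*u^3 + 48*u^2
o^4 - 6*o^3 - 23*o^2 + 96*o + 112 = (o - 7)*(o - 4)*(o + 1)*(o + 4)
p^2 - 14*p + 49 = (p - 7)^2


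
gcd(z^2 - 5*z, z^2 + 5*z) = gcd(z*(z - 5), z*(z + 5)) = z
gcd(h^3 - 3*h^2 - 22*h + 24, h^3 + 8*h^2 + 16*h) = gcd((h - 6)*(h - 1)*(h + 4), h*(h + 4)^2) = h + 4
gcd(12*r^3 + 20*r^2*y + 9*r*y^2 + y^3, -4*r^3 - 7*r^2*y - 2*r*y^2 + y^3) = r + y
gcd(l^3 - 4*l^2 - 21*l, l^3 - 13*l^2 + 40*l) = l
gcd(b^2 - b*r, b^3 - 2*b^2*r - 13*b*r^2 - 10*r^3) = 1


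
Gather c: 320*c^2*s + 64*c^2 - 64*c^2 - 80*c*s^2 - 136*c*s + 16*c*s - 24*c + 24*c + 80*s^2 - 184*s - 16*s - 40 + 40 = 320*c^2*s + c*(-80*s^2 - 120*s) + 80*s^2 - 200*s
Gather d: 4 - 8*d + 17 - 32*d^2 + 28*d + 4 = -32*d^2 + 20*d + 25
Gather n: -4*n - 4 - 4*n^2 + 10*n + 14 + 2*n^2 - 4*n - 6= -2*n^2 + 2*n + 4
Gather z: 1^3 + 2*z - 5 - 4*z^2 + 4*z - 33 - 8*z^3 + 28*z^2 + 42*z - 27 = -8*z^3 + 24*z^2 + 48*z - 64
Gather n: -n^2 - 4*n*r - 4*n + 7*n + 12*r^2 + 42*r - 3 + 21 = -n^2 + n*(3 - 4*r) + 12*r^2 + 42*r + 18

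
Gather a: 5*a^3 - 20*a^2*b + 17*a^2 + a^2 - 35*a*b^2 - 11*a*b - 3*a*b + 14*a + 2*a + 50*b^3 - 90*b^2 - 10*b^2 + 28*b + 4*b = 5*a^3 + a^2*(18 - 20*b) + a*(-35*b^2 - 14*b + 16) + 50*b^3 - 100*b^2 + 32*b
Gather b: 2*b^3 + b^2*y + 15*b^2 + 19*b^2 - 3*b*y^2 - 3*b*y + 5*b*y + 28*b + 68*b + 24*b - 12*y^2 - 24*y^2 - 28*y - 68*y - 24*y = 2*b^3 + b^2*(y + 34) + b*(-3*y^2 + 2*y + 120) - 36*y^2 - 120*y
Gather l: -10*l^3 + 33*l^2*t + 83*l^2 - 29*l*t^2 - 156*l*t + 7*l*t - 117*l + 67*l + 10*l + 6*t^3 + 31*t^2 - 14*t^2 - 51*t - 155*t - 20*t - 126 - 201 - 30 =-10*l^3 + l^2*(33*t + 83) + l*(-29*t^2 - 149*t - 40) + 6*t^3 + 17*t^2 - 226*t - 357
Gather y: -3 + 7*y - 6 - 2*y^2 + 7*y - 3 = -2*y^2 + 14*y - 12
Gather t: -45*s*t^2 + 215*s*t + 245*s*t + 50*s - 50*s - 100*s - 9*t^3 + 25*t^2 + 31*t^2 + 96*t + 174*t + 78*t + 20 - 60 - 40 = -100*s - 9*t^3 + t^2*(56 - 45*s) + t*(460*s + 348) - 80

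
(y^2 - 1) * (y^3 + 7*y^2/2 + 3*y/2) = y^5 + 7*y^4/2 + y^3/2 - 7*y^2/2 - 3*y/2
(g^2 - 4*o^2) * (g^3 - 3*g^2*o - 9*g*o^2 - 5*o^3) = g^5 - 3*g^4*o - 13*g^3*o^2 + 7*g^2*o^3 + 36*g*o^4 + 20*o^5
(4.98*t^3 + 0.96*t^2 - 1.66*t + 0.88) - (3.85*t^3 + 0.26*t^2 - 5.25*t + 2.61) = 1.13*t^3 + 0.7*t^2 + 3.59*t - 1.73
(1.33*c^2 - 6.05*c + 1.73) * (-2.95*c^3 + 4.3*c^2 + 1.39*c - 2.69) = -3.9235*c^5 + 23.5665*c^4 - 29.2698*c^3 - 4.5482*c^2 + 18.6792*c - 4.6537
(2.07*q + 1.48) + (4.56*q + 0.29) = 6.63*q + 1.77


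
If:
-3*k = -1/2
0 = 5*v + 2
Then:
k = 1/6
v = -2/5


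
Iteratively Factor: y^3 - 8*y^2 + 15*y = (y)*(y^2 - 8*y + 15) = y*(y - 5)*(y - 3)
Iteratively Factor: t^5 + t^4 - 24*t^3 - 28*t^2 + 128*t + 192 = (t + 4)*(t^4 - 3*t^3 - 12*t^2 + 20*t + 48) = (t - 4)*(t + 4)*(t^3 + t^2 - 8*t - 12) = (t - 4)*(t + 2)*(t + 4)*(t^2 - t - 6) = (t - 4)*(t - 3)*(t + 2)*(t + 4)*(t + 2)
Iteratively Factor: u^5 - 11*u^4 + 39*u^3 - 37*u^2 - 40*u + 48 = (u - 3)*(u^4 - 8*u^3 + 15*u^2 + 8*u - 16) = (u - 3)*(u - 1)*(u^3 - 7*u^2 + 8*u + 16) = (u - 4)*(u - 3)*(u - 1)*(u^2 - 3*u - 4) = (u - 4)*(u - 3)*(u - 1)*(u + 1)*(u - 4)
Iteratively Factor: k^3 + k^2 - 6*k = (k - 2)*(k^2 + 3*k) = k*(k - 2)*(k + 3)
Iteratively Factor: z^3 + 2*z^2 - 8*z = (z - 2)*(z^2 + 4*z) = z*(z - 2)*(z + 4)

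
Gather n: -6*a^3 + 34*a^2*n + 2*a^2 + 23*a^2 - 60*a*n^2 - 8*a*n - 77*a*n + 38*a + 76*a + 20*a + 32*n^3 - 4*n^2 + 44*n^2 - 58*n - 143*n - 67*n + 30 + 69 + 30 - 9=-6*a^3 + 25*a^2 + 134*a + 32*n^3 + n^2*(40 - 60*a) + n*(34*a^2 - 85*a - 268) + 120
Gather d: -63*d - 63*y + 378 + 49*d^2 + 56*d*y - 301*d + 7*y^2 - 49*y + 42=49*d^2 + d*(56*y - 364) + 7*y^2 - 112*y + 420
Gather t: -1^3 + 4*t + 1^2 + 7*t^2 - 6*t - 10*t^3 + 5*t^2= -10*t^3 + 12*t^2 - 2*t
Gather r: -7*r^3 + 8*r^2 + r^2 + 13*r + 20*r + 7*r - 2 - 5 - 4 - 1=-7*r^3 + 9*r^2 + 40*r - 12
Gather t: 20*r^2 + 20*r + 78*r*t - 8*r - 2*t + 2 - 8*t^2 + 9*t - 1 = 20*r^2 + 12*r - 8*t^2 + t*(78*r + 7) + 1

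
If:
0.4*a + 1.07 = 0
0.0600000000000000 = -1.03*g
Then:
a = -2.68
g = -0.06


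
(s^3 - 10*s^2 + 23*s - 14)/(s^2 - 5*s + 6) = (s^2 - 8*s + 7)/(s - 3)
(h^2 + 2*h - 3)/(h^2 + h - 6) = (h - 1)/(h - 2)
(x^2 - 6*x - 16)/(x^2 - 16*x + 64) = (x + 2)/(x - 8)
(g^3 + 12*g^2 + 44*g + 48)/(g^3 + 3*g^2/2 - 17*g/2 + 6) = 2*(g^2 + 8*g + 12)/(2*g^2 - 5*g + 3)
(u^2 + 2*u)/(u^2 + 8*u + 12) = u/(u + 6)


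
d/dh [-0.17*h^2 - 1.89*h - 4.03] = -0.34*h - 1.89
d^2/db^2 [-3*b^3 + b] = -18*b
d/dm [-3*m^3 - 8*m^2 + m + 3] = -9*m^2 - 16*m + 1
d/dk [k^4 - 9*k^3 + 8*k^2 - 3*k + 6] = 4*k^3 - 27*k^2 + 16*k - 3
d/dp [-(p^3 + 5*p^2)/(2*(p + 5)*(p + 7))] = p*(-p - 14)/(2*(p^2 + 14*p + 49))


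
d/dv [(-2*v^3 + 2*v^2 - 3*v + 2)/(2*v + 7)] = (-8*v^3 - 38*v^2 + 28*v - 25)/(4*v^2 + 28*v + 49)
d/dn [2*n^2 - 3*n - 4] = 4*n - 3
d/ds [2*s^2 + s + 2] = 4*s + 1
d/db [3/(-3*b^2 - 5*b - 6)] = 3*(6*b + 5)/(3*b^2 + 5*b + 6)^2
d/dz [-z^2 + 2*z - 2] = 2 - 2*z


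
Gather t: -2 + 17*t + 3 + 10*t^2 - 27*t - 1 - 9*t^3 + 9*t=-9*t^3 + 10*t^2 - t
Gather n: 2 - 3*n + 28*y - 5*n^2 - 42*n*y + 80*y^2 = -5*n^2 + n*(-42*y - 3) + 80*y^2 + 28*y + 2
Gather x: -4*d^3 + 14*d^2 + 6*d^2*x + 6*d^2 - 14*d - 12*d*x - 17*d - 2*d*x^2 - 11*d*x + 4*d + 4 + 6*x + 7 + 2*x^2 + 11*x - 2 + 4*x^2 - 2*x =-4*d^3 + 20*d^2 - 27*d + x^2*(6 - 2*d) + x*(6*d^2 - 23*d + 15) + 9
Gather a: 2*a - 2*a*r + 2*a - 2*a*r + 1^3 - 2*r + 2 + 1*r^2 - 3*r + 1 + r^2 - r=a*(4 - 4*r) + 2*r^2 - 6*r + 4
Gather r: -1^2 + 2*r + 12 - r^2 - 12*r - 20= -r^2 - 10*r - 9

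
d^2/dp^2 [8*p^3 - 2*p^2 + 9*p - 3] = 48*p - 4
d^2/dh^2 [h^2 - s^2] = 2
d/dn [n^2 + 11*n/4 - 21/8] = 2*n + 11/4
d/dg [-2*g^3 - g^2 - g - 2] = -6*g^2 - 2*g - 1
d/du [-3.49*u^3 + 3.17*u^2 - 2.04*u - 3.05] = -10.47*u^2 + 6.34*u - 2.04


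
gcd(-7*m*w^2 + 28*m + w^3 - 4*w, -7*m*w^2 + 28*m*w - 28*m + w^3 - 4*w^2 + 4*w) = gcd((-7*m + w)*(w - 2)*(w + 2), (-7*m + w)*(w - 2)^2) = -7*m*w + 14*m + w^2 - 2*w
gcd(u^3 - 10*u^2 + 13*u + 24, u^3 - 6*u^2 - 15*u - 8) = u^2 - 7*u - 8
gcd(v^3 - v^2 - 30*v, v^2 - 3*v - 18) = v - 6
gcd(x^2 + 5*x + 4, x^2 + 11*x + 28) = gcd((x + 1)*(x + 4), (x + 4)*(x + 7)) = x + 4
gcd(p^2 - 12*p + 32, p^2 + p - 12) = 1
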